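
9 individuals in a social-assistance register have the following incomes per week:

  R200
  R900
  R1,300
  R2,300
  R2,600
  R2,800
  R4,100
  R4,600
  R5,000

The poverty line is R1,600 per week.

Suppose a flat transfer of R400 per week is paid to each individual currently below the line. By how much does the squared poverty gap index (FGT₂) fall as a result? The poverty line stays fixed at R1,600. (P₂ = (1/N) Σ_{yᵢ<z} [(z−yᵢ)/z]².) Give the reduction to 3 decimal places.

0.063

Before: below the line — R200, R900, R1,300; squared poverty gap index (FGT₂) = 0.11024.
After the R400 transfer: below the line — R600, R1,300; squared poverty gap index (FGT₂) = 0.04731.
Reduction = 0.11024 − 0.04731 = 0.063.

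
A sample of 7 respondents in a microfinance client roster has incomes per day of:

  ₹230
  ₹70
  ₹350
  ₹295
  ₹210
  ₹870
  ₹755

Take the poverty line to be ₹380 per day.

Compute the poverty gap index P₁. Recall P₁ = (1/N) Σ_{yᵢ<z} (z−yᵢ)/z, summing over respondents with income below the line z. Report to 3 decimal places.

0.280

Below the line: ₹70, ₹210, ₹230, ₹295, ₹350 (q = 5 of N = 7).
Relative gaps: (380−70)/380 = 0.8158; (380−210)/380 = 0.4474; (380−230)/380 = 0.3947; (380−295)/380 = 0.2237; (380−350)/380 = 0.0789.
Sum of shortfalls = 1.960526; P₁ averages over all N: 1.960526 / 7 = 0.280.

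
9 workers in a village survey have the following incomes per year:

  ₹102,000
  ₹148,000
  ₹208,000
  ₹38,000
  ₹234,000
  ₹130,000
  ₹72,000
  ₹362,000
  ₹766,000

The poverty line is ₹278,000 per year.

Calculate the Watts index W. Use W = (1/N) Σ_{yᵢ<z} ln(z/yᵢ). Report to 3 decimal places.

Poor units: ₹38,000, ₹72,000, ₹102,000, ₹130,000, ₹148,000, ₹208,000, ₹234,000 (q = 7 of N = 9).
ln(z/y) terms: ln(278000/38000) = 1.9900; ln(278000/72000) = 1.3510; ln(278000/102000) = 1.0026; ln(278000/130000) = 0.7601; ln(278000/148000) = 0.6304; ln(278000/208000) = 0.2901; ln(278000/234000) = 0.1723.
W = 6.196517 / 9 = 0.689.

0.689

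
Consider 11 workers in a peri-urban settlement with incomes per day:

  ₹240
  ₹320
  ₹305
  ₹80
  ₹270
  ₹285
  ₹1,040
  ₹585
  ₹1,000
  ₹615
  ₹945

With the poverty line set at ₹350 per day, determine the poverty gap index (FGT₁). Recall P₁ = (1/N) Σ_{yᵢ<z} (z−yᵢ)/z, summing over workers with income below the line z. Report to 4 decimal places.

Below the line: ₹80, ₹240, ₹270, ₹285, ₹305, ₹320 (q = 6 of N = 11).
Normalized shortfalls: (350−80)/350 = 0.7714; (350−240)/350 = 0.3143; (350−270)/350 = 0.2286; (350−285)/350 = 0.1857; (350−305)/350 = 0.1286; (350−320)/350 = 0.0857.
Sum of shortfalls = 1.714286; P₁ averages over all N: 1.714286 / 11 = 0.1558.

0.1558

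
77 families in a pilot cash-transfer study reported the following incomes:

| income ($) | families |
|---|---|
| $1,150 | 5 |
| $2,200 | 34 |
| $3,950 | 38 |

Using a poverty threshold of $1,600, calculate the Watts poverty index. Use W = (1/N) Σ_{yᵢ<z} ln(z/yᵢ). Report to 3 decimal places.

0.021

Below z: 5×$1,150 (q = 5 of N = 77).
Log shortfalls: ln(1600/1150) = 0.3302 (×5).
W = 1.651208 / 77 = 0.021.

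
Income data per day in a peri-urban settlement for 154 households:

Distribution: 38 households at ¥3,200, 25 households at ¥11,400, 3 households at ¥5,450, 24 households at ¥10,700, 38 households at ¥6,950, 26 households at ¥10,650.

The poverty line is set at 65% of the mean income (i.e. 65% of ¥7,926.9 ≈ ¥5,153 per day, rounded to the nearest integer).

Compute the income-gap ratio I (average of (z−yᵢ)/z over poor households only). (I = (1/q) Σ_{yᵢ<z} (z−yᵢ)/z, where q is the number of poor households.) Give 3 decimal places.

Below z: 38×¥3,200 (q = 38 of N = 154).
Relative gaps: 0.3790 (×38); sum = 14.402096.
I averages over the q = 38 poor units only: 14.402096 / 38 = 0.379.

0.379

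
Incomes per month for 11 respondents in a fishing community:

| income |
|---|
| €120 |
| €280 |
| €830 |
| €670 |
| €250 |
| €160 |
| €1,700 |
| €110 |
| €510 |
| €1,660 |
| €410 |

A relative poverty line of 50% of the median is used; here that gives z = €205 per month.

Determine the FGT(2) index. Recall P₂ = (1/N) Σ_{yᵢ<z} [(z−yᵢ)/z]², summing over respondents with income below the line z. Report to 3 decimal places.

Below z: €110, €120, €160 (q = 3 of N = 11).
Relative gaps: (205−110)/205 = 0.4634; (205−120)/205 = 0.4146; (205−160)/205 = 0.2195.
Squared: 0.2148; 0.1719; 0.0482.
Sum = 0.434860; P₂ = 0.434860 / 11 = 0.040.

0.040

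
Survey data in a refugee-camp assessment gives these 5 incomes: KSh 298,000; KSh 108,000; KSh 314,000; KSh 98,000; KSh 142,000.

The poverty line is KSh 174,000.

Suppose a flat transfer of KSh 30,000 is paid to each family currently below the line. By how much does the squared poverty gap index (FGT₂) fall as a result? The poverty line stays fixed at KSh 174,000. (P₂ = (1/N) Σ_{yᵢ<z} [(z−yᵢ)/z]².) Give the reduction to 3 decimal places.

Before: below the line — KSh 98,000, KSh 108,000, KSh 142,000; squared poverty gap index (FGT₂) = 0.07370.
After the KSh 30,000 transfer: below the line — KSh 128,000, KSh 138,000, KSh 172,000; squared poverty gap index (FGT₂) = 0.02257.
Reduction = 0.07370 − 0.02257 = 0.051.

0.051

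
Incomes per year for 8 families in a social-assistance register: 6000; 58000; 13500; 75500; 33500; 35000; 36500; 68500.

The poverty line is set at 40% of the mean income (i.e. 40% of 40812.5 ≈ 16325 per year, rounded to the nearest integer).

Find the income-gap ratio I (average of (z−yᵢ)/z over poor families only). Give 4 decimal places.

Poor units: 6000, 13500 (q = 2 of N = 8).
Shortfall ratios (z−y)/z: 0.6325, 0.1730; sum = 0.805513.
I averages over the q = 2 poor units only: 0.805513 / 2 = 0.4028.

0.4028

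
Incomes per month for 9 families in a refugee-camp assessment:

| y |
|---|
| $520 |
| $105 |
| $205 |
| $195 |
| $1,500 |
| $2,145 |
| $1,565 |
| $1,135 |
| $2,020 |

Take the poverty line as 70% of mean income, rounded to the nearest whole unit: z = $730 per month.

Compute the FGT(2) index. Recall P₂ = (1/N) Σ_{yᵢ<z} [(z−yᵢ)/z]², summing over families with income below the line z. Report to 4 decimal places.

Incomes under z: $105, $195, $205, $520 (q = 4 of N = 9).
Shortfall ratios: (730−105)/730 = 0.8562; (730−195)/730 = 0.7329; (730−205)/730 = 0.7192; (730−520)/730 = 0.2877.
Squared: 0.7330; 0.5371; 0.5172; 0.0828.
Sum = 1.870098; P₂ = 1.870098 / 9 = 0.2078.

0.2078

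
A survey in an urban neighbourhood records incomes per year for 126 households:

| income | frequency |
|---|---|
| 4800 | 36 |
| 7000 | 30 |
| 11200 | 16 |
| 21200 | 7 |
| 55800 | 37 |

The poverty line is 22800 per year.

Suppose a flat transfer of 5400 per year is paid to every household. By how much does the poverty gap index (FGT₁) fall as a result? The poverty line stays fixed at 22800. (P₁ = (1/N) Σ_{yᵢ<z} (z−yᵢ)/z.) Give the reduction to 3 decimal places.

Before: below the line — 36×4800, 30×7000, 16×11200, 7×21200; poverty gap index (FGT₁) = 0.45906.
After the 5400 transfer: below the line — 36×10200, 30×12400, 16×16600; poverty gap index (FGT₁) = 0.30103.
Reduction = 0.45906 − 0.30103 = 0.158.

0.158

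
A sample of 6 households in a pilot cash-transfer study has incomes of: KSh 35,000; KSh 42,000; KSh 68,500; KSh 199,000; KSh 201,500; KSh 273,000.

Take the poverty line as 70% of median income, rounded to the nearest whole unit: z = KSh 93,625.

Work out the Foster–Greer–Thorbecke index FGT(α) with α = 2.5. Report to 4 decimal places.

0.0956

Below z: KSh 35,000, KSh 42,000, KSh 68,500 (q = 3 of N = 6).
Normalized shortfalls: (93625−35000)/93625 = 0.6262; (93625−42000)/93625 = 0.5514; (93625−68500)/93625 = 0.2684.
Raised to α = 2.5: 0.31026; 0.22577; 0.03731.
Sum = 0.573340; FGT(2.5) = 0.573340 / 6 = 0.0956.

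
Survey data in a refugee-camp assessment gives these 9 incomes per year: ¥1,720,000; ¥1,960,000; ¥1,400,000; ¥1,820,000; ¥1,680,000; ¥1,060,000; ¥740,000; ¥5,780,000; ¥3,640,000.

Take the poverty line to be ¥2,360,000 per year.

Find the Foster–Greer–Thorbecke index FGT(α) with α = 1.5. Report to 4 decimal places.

Below the line: ¥740,000, ¥1,060,000, ¥1,400,000, ¥1,680,000, ¥1,720,000, ¥1,820,000, ¥1,960,000 (q = 7 of N = 9).
Gap ratios (z−y)/z: (2360000−740000)/2360000 = 0.6864; (2360000−1060000)/2360000 = 0.5508; (2360000−1400000)/2360000 = 0.4068; (2360000−1680000)/2360000 = 0.2881; (2360000−1720000)/2360000 = 0.2712; (2360000−1820000)/2360000 = 0.2288; (2360000−1960000)/2360000 = 0.1695.
Raised to α = 1.5: 0.56873; 0.40883; 0.25944; 0.15467; 0.14122; 0.10945; 0.06978.
Sum = 1.712121; FGT(1.5) = 1.712121 / 9 = 0.1902.

0.1902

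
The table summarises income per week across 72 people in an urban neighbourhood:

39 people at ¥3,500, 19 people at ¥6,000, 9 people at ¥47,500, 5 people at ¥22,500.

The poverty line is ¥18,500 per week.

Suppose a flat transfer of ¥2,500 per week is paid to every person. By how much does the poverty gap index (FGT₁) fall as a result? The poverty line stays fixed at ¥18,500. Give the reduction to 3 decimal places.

Before: below the line — 39×¥3,500, 19×¥6,000; poverty gap index (FGT₁) = 0.61749.
After the ¥2,500 transfer: below the line — 39×¥6,000, 19×¥8,500; poverty gap index (FGT₁) = 0.50863.
Reduction = 0.61749 − 0.50863 = 0.109.

0.109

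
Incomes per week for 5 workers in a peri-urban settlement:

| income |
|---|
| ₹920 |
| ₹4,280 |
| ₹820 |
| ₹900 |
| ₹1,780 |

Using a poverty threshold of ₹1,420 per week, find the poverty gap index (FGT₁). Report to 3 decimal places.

Poor units: ₹820, ₹900, ₹920 (q = 3 of N = 5).
Normalized shortfalls: (1420−820)/1420 = 0.4225; (1420−900)/1420 = 0.3662; (1420−920)/1420 = 0.3521.
Sum of shortfalls = 1.140845; P₁ averages over all N: 1.140845 / 5 = 0.228.

0.228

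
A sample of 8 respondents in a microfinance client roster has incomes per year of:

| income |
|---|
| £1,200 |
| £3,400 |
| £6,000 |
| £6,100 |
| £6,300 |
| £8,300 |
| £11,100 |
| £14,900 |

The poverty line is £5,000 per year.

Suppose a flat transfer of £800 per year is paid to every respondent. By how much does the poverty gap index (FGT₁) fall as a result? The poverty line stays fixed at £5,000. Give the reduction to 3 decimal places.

0.040

Before: below the line — £1,200, £3,400; poverty gap index (FGT₁) = 0.13500.
After the £800 transfer: below the line — £2,000, £4,200; poverty gap index (FGT₁) = 0.09500.
Reduction = 0.13500 − 0.09500 = 0.040.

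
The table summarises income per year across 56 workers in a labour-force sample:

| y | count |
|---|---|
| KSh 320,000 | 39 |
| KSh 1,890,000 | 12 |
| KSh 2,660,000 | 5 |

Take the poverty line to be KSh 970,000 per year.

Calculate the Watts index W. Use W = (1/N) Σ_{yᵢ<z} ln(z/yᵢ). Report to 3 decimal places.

0.772

Poor units: 39×KSh 320,000 (q = 39 of N = 56).
ln(z/y) terms: ln(970000/320000) = 1.1090 (×39).
W = 43.250028 / 56 = 0.772.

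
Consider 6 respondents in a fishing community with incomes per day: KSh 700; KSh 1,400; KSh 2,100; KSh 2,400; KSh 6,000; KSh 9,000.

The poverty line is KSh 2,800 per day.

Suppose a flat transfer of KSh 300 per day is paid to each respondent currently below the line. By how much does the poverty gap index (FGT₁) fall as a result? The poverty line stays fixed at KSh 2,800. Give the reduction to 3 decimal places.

0.071

Before: below the line — KSh 700, KSh 1,400, KSh 2,100, KSh 2,400; poverty gap index (FGT₁) = 0.27381.
After the KSh 300 transfer: below the line — KSh 1,000, KSh 1,700, KSh 2,400, KSh 2,700; poverty gap index (FGT₁) = 0.20238.
Reduction = 0.27381 − 0.20238 = 0.071.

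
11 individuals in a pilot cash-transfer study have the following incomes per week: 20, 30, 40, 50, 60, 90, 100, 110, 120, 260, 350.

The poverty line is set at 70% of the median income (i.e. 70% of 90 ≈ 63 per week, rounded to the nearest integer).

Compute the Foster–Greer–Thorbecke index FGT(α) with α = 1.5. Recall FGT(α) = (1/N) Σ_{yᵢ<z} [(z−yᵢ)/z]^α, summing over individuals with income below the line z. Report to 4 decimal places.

0.1152

Below z: 20, 30, 40, 50, 60 (q = 5 of N = 11).
Shortfall ratios: (63−20)/63 = 0.6825; (63−30)/63 = 0.5238; (63−40)/63 = 0.3651; (63−50)/63 = 0.2063; (63−60)/63 = 0.0476.
Raised to α = 1.5: 0.56389; 0.37911; 0.22059; 0.09374; 0.01039.
Sum = 1.267707; FGT(1.5) = 1.267707 / 11 = 0.1152.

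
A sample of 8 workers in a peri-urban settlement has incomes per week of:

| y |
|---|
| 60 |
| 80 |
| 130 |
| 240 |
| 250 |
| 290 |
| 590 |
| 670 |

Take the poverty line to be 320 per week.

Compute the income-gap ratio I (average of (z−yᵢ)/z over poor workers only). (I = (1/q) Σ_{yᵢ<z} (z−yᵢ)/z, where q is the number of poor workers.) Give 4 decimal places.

Incomes under z: 60, 80, 130, 240, 250, 290 (q = 6 of N = 8).
Relative gaps: 0.8125, 0.7500, 0.5938, 0.2500, 0.2188, 0.0938; sum = 2.718750.
I averages over the q = 6 poor units only: 2.718750 / 6 = 0.4531.

0.4531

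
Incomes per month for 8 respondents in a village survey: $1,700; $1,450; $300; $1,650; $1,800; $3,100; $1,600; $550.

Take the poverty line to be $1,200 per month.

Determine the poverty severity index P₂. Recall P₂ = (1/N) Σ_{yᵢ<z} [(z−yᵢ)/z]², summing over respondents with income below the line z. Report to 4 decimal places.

0.1070

Poor units: $300, $550 (q = 2 of N = 8).
Relative gaps: (1200−300)/1200 = 0.7500; (1200−550)/1200 = 0.5417.
Squared: 0.5625; 0.2934.
Sum = 0.855903; P₂ = 0.855903 / 8 = 0.1070.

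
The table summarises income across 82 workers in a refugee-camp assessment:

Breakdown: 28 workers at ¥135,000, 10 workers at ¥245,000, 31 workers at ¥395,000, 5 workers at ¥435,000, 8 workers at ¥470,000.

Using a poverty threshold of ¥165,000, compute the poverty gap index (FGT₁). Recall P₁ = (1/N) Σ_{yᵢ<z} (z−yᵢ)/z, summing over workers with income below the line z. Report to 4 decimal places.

0.0621

Incomes under z: 28×¥135,000 (q = 28 of N = 82).
Normalized shortfalls: (165000−135000)/165000 = 0.1818 (×28).
Sum of shortfalls = 5.090909; P₁ averages over all N: 5.090909 / 82 = 0.0621.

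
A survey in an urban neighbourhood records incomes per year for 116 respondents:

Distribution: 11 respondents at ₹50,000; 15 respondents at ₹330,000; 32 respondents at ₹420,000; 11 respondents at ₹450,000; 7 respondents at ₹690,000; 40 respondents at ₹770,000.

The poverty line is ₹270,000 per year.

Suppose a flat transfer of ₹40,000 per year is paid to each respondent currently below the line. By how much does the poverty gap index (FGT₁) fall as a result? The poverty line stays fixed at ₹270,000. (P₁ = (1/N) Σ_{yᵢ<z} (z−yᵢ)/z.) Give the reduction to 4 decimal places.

Before: below the line — 11×₹50,000; poverty gap index (FGT₁) = 0.077267.
After the ₹40,000 transfer: below the line — 11×₹90,000; poverty gap index (FGT₁) = 0.063218.
Reduction = 0.077267 − 0.063218 = 0.0140.

0.0140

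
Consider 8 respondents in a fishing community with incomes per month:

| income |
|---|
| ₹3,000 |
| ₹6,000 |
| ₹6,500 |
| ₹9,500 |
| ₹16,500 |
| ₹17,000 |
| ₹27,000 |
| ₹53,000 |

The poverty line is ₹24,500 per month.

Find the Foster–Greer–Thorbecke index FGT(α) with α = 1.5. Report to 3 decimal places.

Incomes under z: ₹3,000, ₹6,000, ₹6,500, ₹9,500, ₹16,500, ₹17,000 (q = 6 of N = 8).
Shortfall ratios: (24500−3000)/24500 = 0.8776; (24500−6000)/24500 = 0.7551; (24500−6500)/24500 = 0.7347; (24500−9500)/24500 = 0.6122; (24500−16500)/24500 = 0.3265; (24500−17000)/24500 = 0.3061.
Raised to α = 1.5: 0.82207; 0.65616; 0.62974; 0.47906; 0.18659; 0.16937.
Sum = 2.942984; FGT(1.5) = 2.942984 / 8 = 0.368.

0.368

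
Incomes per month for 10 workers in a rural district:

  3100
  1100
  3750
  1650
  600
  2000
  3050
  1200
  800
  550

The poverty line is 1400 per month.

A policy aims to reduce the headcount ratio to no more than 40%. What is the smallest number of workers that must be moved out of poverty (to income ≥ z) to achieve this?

1

Currently q = 5 of N = 10 are below the line (H = 0.500).
A headcount ratio of at most 40% allows at most ⌊0.40 × 10⌋ = 4 poor workers.
So at least 5 − 4 = 1 must be lifted.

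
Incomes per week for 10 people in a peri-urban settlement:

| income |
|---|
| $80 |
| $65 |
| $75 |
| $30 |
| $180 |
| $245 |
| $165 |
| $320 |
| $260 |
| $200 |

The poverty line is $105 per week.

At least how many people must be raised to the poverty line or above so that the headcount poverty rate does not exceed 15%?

Currently q = 4 of N = 10 are below the line (H = 0.400).
A headcount ratio of at most 15% allows at most ⌊0.15 × 10⌋ = 1 poor people.
So at least 4 − 1 = 3 must be lifted.

3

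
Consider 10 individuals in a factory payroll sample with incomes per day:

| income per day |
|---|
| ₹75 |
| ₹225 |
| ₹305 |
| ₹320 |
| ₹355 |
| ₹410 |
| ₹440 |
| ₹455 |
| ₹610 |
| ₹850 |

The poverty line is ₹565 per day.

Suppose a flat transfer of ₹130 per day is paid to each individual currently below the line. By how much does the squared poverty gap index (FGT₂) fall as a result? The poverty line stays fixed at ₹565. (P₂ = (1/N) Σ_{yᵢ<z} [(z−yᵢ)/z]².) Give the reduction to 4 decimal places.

0.1154

Before: below the line — ₹75, ₹225, ₹305, ₹320, ₹355, ₹410, ₹440, ₹455; squared poverty gap index (FGT₂) = 0.181432.
After the ₹130 transfer: below the line — ₹205, ₹355, ₹435, ₹450, ₹485, ₹540; squared poverty gap index (FGT₂) = 0.066051.
Reduction = 0.181432 − 0.066051 = 0.1154.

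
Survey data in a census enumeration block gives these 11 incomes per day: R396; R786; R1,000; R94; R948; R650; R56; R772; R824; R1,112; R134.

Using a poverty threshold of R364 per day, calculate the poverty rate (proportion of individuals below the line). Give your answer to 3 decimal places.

3 of the 11 individuals have income below R364.
H = 3/11 = 0.273.

0.273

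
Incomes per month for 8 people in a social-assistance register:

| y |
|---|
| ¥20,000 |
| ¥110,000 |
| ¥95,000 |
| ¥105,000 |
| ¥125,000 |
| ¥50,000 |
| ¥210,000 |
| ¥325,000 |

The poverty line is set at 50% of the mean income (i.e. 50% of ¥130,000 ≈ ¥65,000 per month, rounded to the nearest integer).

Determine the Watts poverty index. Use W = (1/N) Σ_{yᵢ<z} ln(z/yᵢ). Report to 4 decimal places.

Poor units: ¥20,000, ¥50,000 (q = 2 of N = 8).
Log shortfalls: ln(65000/20000) = 1.1787; ln(65000/50000) = 0.2624.
W = 1.441019 / 8 = 0.1801.

0.1801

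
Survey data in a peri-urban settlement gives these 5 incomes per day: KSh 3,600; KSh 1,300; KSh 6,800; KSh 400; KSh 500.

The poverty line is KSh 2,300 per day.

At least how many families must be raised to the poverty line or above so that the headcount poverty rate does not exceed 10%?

3

Currently q = 3 of N = 5 are below the line (H = 0.600).
A headcount ratio of at most 10% allows at most ⌊0.10 × 5⌋ = 0 poor families.
So at least 3 − 0 = 3 must be lifted.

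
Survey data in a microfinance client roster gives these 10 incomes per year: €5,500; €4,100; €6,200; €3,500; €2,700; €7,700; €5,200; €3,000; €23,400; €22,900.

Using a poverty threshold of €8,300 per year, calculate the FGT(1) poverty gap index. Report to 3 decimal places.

Incomes under z: €2,700, €3,000, €3,500, €4,100, €5,200, €5,500, €6,200, €7,700 (q = 8 of N = 10).
Relative gaps: (8300−2700)/8300 = 0.6747; (8300−3000)/8300 = 0.6386; (8300−3500)/8300 = 0.5783; (8300−4100)/8300 = 0.5060; (8300−5200)/8300 = 0.3735; (8300−5500)/8300 = 0.3373; (8300−6200)/8300 = 0.2530; (8300−7700)/8300 = 0.0723.
Σ = 3.433735. Dividing by the full population N = 10 gives P₁ = 0.343.

0.343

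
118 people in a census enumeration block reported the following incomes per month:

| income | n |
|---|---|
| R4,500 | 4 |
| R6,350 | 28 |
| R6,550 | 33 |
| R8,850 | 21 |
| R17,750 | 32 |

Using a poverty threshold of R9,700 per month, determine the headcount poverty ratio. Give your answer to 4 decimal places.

86 of the 118 people have income below R9,700.
H = 86/118 = 0.7288.

0.7288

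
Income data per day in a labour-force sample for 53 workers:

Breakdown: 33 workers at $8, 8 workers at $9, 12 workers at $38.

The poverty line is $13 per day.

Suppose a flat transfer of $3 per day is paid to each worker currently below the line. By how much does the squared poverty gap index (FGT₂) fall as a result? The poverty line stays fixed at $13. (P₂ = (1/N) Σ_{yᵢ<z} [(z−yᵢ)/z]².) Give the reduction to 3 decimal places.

0.091

Before: below the line — 33×$8, 8×$9; squared poverty gap index (FGT₂) = 0.10640.
After the $3 transfer: below the line — 33×$11, 8×$12; squared poverty gap index (FGT₂) = 0.01563.
Reduction = 0.10640 − 0.01563 = 0.091.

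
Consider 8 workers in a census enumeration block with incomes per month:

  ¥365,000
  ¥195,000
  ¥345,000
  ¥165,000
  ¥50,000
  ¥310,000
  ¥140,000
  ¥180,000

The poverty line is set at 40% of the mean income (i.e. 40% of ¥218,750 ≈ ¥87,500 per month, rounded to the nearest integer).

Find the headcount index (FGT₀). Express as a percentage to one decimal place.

1 of the 8 workers have income below ¥87,500.
H = 1/8 = 12.5%.

12.5%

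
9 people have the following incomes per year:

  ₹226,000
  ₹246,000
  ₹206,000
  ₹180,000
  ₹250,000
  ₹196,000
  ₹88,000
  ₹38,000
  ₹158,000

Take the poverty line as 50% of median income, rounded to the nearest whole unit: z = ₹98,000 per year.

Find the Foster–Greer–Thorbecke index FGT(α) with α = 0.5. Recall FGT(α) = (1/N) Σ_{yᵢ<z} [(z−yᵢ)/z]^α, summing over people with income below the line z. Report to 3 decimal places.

Incomes under z: ₹38,000, ₹88,000 (q = 2 of N = 9).
Relative gaps: (98000−38000)/98000 = 0.6122; (98000−88000)/98000 = 0.1020.
Raised to α = 0.5: 0.78246; 0.31944.
Sum = 1.101899; FGT(0.5) = 1.101899 / 9 = 0.122.

0.122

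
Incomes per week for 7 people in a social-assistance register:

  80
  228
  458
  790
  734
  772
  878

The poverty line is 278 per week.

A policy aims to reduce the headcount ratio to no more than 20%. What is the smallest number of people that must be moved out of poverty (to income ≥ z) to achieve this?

2 of the 7 people are poor, so H = 2/7 = 0.286.
A headcount ratio of at most 20% allows at most ⌊0.20 × 7⌋ = 1 poor people.
So at least 2 − 1 = 1 must be lifted.

1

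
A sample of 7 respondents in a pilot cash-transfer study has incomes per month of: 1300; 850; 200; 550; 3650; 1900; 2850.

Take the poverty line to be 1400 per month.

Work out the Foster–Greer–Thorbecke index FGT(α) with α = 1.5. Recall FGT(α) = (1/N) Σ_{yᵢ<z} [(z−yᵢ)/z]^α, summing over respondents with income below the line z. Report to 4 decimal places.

Below the line: 200, 550, 850, 1300 (q = 4 of N = 7).
Gap ratios (z−y)/z: (1400−200)/1400 = 0.8571; (1400−550)/1400 = 0.6071; (1400−850)/1400 = 0.3929; (1400−1300)/1400 = 0.0714.
Raised to α = 1.5: 0.79356; 0.47308; 0.24624; 0.01909.
Sum = 1.531968; FGT(1.5) = 1.531968 / 7 = 0.2189.

0.2189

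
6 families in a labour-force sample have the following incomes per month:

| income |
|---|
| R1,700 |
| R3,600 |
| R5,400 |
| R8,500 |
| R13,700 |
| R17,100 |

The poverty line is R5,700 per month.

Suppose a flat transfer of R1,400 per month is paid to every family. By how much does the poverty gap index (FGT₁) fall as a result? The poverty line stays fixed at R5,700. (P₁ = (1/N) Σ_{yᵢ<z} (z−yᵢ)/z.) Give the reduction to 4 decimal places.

Before: below the line — R1,700, R3,600, R5,400; poverty gap index (FGT₁) = 0.187135.
After the R1,400 transfer: below the line — R3,100, R5,000; poverty gap index (FGT₁) = 0.096491.
Reduction = 0.187135 − 0.096491 = 0.0906.

0.0906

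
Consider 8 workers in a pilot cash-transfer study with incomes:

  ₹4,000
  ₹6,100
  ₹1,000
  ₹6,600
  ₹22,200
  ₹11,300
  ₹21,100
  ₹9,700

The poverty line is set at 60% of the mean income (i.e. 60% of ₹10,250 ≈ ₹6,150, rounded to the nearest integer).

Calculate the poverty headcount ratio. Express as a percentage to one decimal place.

3 of the 8 workers have income below ₹6,150.
H = 3/8 = 37.5%.

37.5%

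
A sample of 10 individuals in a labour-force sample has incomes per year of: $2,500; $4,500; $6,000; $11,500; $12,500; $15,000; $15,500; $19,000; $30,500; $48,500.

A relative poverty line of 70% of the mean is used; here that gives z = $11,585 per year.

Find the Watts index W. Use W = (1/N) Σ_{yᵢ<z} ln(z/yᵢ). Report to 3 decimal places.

Incomes under z: $2,500, $4,500, $6,000, $11,500 (q = 4 of N = 10).
Log shortfalls: ln(11585/2500) = 1.5334; ln(11585/4500) = 0.9456; ln(11585/6000) = 0.6580; ln(11585/11500) = 0.0074.
W = 3.144370 / 10 = 0.314.

0.314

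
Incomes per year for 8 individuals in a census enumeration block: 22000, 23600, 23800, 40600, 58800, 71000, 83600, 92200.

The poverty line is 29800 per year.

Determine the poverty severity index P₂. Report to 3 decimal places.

Below z: 22000, 23600, 23800 (q = 3 of N = 8).
Normalized shortfalls: (29800−22000)/29800 = 0.2617; (29800−23600)/29800 = 0.2081; (29800−23800)/29800 = 0.2013.
Squared: 0.0685; 0.0433; 0.0405.
Sum = 0.152335; P₂ = 0.152335 / 8 = 0.019.

0.019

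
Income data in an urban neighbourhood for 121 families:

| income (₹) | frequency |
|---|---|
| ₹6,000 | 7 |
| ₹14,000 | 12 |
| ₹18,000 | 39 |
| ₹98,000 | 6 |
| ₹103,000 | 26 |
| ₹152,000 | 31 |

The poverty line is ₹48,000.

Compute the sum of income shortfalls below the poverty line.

₹1,872,000

Below the line: 7×₹6,000, 12×₹14,000, 39×₹18,000 (q = 58 of N = 121).
Individual gaps: 7×(48000−6000) = 294000; 12×(48000−14000) = 408000; 39×(48000−18000) = 1170000.
Aggregate gap = ₹1,872,000.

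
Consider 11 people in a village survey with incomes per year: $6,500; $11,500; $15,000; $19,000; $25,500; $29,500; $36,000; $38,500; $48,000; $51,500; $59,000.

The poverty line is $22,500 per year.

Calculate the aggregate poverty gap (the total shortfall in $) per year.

$38,000

Poor units: $6,500, $11,500, $15,000, $19,000 (q = 4 of N = 11).
Individual gaps: 22500−6500 = 16000; 22500−11500 = 11000; 22500−15000 = 7500; 22500−19000 = 3500.
Aggregate gap = $38,000.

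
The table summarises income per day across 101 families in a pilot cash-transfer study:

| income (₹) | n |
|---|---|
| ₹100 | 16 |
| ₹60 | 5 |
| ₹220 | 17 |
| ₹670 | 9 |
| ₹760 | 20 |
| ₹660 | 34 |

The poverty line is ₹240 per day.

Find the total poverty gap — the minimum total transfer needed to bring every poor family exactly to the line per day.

Incomes under z: 5×₹60, 16×₹100, 17×₹220 (q = 38 of N = 101).
Individual gaps: 5×(240−60) = 900; 16×(240−100) = 2240; 17×(240−220) = 340.
Aggregate gap = ₹3,480.

₹3,480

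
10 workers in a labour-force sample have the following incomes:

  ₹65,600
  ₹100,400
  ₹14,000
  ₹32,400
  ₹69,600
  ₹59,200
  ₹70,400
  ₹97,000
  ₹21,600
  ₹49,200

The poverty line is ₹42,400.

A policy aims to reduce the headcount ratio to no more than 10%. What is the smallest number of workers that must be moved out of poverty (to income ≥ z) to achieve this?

2

Currently q = 3 of N = 10 are below the line (H = 0.300).
A headcount ratio of at most 10% allows at most ⌊0.10 × 10⌋ = 1 poor workers.
So at least 3 − 1 = 2 must be lifted.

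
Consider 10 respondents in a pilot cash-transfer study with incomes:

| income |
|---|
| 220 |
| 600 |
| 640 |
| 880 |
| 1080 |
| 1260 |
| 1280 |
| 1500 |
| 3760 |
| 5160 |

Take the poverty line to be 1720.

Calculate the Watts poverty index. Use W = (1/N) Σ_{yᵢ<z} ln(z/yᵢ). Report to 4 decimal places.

0.5977

Poor units: 220, 600, 640, 880, 1080, 1260, 1280, 1500 (q = 8 of N = 10).
Log gaps: ln(1720/220) = 2.0565; ln(1720/600) = 1.0531; ln(1720/640) = 0.9886; ln(1720/880) = 0.6702; ln(1720/1080) = 0.4654; ln(1720/1260) = 0.3112; ln(1720/1280) = 0.2955; ln(1720/1500) = 0.1369.
W = 5.977270 / 10 = 0.5977.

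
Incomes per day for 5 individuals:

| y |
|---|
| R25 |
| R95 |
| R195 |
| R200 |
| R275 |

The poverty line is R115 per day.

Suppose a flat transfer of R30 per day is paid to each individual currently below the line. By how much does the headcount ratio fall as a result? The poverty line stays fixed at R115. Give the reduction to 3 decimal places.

0.200

Before: below the line — R25, R95; headcount ratio = 0.40000.
After the R30 transfer: below the line — R55; headcount ratio = 0.20000.
Reduction = 0.40000 − 0.20000 = 0.200.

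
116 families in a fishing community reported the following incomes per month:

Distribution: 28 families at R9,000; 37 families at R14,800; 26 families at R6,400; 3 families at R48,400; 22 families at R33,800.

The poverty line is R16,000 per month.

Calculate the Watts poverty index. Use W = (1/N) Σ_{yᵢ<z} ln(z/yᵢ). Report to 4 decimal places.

Below the line: 26×R6,400, 28×R9,000, 37×R14,800 (q = 91 of N = 116).
ln(z/y) terms: ln(16000/6400) = 0.9163 (×26); ln(16000/9000) = 0.5754 (×28); ln(16000/14800) = 0.0780 (×37).
W = 42.818332 / 116 = 0.3691.

0.3691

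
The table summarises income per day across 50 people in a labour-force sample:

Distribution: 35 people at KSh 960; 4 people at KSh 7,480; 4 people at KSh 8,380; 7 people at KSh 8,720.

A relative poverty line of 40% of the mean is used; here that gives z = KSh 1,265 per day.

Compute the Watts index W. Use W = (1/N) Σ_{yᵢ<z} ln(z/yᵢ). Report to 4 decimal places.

Below the line: 35×KSh 960 (q = 35 of N = 50).
Log shortfalls: ln(1265/960) = 0.2759 (×35).
W = 9.656294 / 50 = 0.1931.

0.1931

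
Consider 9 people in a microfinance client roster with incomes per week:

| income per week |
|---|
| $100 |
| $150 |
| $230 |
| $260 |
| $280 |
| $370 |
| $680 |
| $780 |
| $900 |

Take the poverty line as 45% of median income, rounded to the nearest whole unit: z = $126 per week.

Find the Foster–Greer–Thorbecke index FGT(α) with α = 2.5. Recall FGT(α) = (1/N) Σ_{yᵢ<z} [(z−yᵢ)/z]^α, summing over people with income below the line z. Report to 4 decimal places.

0.0021

Poor units: $100 (q = 1 of N = 9).
Normalized shortfalls: (126−100)/126 = 0.2063.
Raised to α = 2.5: 0.01934.
Sum = 0.019342; FGT(2.5) = 0.019342 / 9 = 0.0021.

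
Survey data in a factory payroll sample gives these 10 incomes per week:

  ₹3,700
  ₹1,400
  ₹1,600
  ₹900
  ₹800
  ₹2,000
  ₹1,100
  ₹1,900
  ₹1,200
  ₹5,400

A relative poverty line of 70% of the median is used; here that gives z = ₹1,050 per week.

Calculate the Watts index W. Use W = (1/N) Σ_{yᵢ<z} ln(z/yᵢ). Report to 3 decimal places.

0.043

Poor units: ₹800, ₹900 (q = 2 of N = 10).
ln(z/y) terms: ln(1050/800) = 0.2719; ln(1050/900) = 0.1542.
W = 0.426084 / 10 = 0.043.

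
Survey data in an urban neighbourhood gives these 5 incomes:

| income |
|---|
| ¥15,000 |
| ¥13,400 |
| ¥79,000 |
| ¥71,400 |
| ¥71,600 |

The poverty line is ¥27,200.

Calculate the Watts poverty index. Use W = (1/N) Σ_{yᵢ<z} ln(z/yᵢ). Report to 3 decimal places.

0.261

Poor units: ¥13,400, ¥15,000 (q = 2 of N = 5).
ln(z/y) terms: ln(27200/13400) = 0.7080; ln(27200/15000) = 0.5952.
W = 1.303129 / 5 = 0.261.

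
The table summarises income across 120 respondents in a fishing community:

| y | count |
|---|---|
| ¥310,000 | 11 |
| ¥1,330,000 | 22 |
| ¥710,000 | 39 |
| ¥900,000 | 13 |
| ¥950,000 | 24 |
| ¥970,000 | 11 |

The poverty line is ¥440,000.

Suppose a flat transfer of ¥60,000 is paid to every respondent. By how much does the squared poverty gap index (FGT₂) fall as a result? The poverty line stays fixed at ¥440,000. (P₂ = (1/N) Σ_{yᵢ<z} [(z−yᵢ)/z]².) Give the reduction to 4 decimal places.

0.0057

Before: below the line — 11×¥310,000; squared poverty gap index (FGT₂) = 0.008002.
After the ¥60,000 transfer: below the line — 11×¥370,000; squared poverty gap index (FGT₂) = 0.002320.
Reduction = 0.008002 − 0.002320 = 0.0057.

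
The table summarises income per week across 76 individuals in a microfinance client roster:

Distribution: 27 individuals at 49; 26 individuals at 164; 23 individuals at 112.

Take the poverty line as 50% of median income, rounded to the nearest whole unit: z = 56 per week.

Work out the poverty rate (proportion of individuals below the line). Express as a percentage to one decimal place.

27 of the 76 individuals have income below 56.
H = 27/76 = 35.5%.

35.5%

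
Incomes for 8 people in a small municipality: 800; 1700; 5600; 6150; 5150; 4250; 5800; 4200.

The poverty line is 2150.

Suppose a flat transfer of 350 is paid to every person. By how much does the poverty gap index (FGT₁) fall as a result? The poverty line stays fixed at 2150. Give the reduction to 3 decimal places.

0.041

Before: below the line — 800, 1700; poverty gap index (FGT₁) = 0.10465.
After the 350 transfer: below the line — 1150, 2050; poverty gap index (FGT₁) = 0.06395.
Reduction = 0.10465 − 0.06395 = 0.041.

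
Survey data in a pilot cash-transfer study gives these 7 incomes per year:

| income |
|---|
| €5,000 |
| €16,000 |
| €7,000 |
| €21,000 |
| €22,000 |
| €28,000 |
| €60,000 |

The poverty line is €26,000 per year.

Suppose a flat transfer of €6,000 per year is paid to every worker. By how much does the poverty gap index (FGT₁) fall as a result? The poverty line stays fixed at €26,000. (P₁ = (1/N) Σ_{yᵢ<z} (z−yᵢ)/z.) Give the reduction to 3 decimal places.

0.148

Before: below the line — €5,000, €7,000, €16,000, €21,000, €22,000; poverty gap index (FGT₁) = 0.32418.
After the €6,000 transfer: below the line — €11,000, €13,000, €22,000; poverty gap index (FGT₁) = 0.17582.
Reduction = 0.32418 − 0.17582 = 0.148.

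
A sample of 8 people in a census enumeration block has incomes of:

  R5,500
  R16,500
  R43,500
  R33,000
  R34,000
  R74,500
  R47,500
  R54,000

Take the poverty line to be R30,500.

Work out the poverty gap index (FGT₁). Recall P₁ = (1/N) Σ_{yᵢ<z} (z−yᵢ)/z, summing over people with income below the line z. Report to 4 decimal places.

0.1598

Poor units: R5,500, R16,500 (q = 2 of N = 8).
Relative gaps: (30500−5500)/30500 = 0.8197; (30500−16500)/30500 = 0.4590.
Σ = 1.278689. Dividing by the full population N = 8 gives P₁ = 0.1598.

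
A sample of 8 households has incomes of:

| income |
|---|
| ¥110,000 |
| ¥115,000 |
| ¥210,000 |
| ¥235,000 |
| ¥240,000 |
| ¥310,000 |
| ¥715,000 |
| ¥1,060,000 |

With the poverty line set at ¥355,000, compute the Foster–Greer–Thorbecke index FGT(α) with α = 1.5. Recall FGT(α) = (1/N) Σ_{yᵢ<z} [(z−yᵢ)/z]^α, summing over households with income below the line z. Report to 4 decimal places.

0.2270

Below z: ¥110,000, ¥115,000, ¥210,000, ¥235,000, ¥240,000, ¥310,000 (q = 6 of N = 8).
Relative gaps: (355000−110000)/355000 = 0.6901; (355000−115000)/355000 = 0.6761; (355000−210000)/355000 = 0.4085; (355000−235000)/355000 = 0.3380; (355000−240000)/355000 = 0.3239; (355000−310000)/355000 = 0.1268.
Raised to α = 1.5: 0.57333; 0.55587; 0.26104; 0.19653; 0.18438; 0.04513.
Sum = 1.816283; FGT(1.5) = 1.816283 / 8 = 0.2270.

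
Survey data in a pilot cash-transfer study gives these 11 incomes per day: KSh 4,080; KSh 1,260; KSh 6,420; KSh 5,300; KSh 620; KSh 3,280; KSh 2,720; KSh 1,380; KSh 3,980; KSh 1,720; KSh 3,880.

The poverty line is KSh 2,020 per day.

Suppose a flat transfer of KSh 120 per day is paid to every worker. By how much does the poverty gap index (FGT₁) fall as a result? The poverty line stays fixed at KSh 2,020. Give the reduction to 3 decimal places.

Before: below the line — KSh 620, KSh 1,260, KSh 1,380, KSh 1,720; poverty gap index (FGT₁) = 0.13951.
After the KSh 120 transfer: below the line — KSh 740, KSh 1,380, KSh 1,500, KSh 1,840; poverty gap index (FGT₁) = 0.11791.
Reduction = 0.13951 − 0.11791 = 0.022.

0.022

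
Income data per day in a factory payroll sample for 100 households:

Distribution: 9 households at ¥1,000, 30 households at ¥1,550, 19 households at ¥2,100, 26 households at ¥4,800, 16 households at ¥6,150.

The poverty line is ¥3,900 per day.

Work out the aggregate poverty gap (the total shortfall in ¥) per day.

Incomes under z: 9×¥1,000, 30×¥1,550, 19×¥2,100 (q = 58 of N = 100).
Individual gaps: 9×(3900−1000) = 26100; 30×(3900−1550) = 70500; 19×(3900−2100) = 34200.
Aggregate gap = ¥130,800.

¥130,800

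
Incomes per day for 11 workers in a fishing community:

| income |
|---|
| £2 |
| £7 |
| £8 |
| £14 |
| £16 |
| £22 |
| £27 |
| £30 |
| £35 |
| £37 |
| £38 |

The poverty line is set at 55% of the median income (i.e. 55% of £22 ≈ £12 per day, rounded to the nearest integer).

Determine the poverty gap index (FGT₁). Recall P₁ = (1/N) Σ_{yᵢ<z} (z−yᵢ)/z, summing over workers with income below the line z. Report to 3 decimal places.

Poor units: £2, £7, £8 (q = 3 of N = 11).
Normalized shortfalls: (12−2)/12 = 0.8333; (12−7)/12 = 0.4167; (12−8)/12 = 0.3333.
Sum of shortfalls = 1.583333; P₁ averages over all N: 1.583333 / 11 = 0.144.

0.144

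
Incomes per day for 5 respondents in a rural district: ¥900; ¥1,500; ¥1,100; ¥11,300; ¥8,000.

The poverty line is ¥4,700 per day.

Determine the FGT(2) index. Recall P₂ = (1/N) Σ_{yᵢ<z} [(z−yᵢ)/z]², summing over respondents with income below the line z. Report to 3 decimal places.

0.341

Below z: ¥900, ¥1,100, ¥1,500 (q = 3 of N = 5).
Normalized shortfalls: (4700−900)/4700 = 0.8085; (4700−1100)/4700 = 0.7660; (4700−1500)/4700 = 0.6809.
Squared: 0.6537; 0.5867; 0.4636.
Sum = 1.703938; P₂ = 1.703938 / 5 = 0.341.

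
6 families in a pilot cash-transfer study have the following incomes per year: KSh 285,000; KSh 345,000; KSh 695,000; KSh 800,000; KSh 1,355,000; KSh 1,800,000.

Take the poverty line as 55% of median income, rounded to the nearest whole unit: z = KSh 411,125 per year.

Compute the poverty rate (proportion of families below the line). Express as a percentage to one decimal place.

33.3%

2 of the 6 families have income below KSh 411,125.
H = 2/6 = 33.3%.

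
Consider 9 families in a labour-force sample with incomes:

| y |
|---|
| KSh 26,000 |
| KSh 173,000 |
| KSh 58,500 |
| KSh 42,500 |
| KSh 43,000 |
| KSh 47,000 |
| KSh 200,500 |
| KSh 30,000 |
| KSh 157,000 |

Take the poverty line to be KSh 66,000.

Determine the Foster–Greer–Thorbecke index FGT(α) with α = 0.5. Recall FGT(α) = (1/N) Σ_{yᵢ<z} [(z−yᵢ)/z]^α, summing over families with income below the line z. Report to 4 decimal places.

Below the line: KSh 26,000, KSh 30,000, KSh 42,500, KSh 43,000, KSh 47,000, KSh 58,500 (q = 6 of N = 9).
Gap ratios (z−y)/z: (66000−26000)/66000 = 0.6061; (66000−30000)/66000 = 0.5455; (66000−42500)/66000 = 0.3561; (66000−43000)/66000 = 0.3485; (66000−47000)/66000 = 0.2879; (66000−58500)/66000 = 0.1136.
Raised to α = 0.5: 0.77850; 0.73855; 0.59671; 0.59033; 0.53654; 0.33710.
Sum = 3.577725; FGT(0.5) = 3.577725 / 9 = 0.3975.

0.3975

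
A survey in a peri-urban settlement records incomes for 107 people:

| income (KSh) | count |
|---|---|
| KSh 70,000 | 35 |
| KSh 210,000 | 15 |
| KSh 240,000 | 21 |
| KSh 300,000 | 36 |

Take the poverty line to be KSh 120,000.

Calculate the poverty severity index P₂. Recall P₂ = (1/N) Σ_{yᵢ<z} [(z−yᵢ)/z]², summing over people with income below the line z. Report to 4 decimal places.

Poor units: 35×KSh 70,000 (q = 35 of N = 107).
Shortfall ratios: (120000−70000)/120000 = 0.4167 (×35).
Squared: 0.1736 (×35).
Sum = 6.076389; P₂ = 6.076389 / 107 = 0.0568.

0.0568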